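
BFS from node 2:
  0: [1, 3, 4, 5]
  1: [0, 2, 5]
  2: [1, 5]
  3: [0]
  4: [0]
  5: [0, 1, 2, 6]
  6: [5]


Visit 2, enqueue [1, 5]
Visit 1, enqueue [0]
Visit 5, enqueue [6]
Visit 0, enqueue [3, 4]
Visit 6, enqueue []
Visit 3, enqueue []
Visit 4, enqueue []

BFS order: [2, 1, 5, 0, 6, 3, 4]


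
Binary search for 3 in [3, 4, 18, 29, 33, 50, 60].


Step 1: lo=0, hi=6, mid=3, val=29
Step 2: lo=0, hi=2, mid=1, val=4
Step 3: lo=0, hi=0, mid=0, val=3

Found at index 0


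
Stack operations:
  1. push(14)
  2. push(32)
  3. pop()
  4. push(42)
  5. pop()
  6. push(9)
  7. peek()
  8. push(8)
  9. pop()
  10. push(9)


push(14) -> [14]
push(32) -> [14, 32]
pop()->32, [14]
push(42) -> [14, 42]
pop()->42, [14]
push(9) -> [14, 9]
peek()->9
push(8) -> [14, 9, 8]
pop()->8, [14, 9]
push(9) -> [14, 9, 9]

Final stack: [14, 9, 9]


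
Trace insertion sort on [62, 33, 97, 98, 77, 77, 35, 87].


Initial: [62, 33, 97, 98, 77, 77, 35, 87]
Insert 33: [33, 62, 97, 98, 77, 77, 35, 87]
Insert 97: [33, 62, 97, 98, 77, 77, 35, 87]
Insert 98: [33, 62, 97, 98, 77, 77, 35, 87]
Insert 77: [33, 62, 77, 97, 98, 77, 35, 87]
Insert 77: [33, 62, 77, 77, 97, 98, 35, 87]
Insert 35: [33, 35, 62, 77, 77, 97, 98, 87]
Insert 87: [33, 35, 62, 77, 77, 87, 97, 98]

Sorted: [33, 35, 62, 77, 77, 87, 97, 98]


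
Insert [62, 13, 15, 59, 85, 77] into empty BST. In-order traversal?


Insert 62: root
Insert 13: L from 62
Insert 15: L from 62 -> R from 13
Insert 59: L from 62 -> R from 13 -> R from 15
Insert 85: R from 62
Insert 77: R from 62 -> L from 85

In-order: [13, 15, 59, 62, 77, 85]


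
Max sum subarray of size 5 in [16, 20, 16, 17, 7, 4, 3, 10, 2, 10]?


[0:5]: 76
[1:6]: 64
[2:7]: 47
[3:8]: 41
[4:9]: 26
[5:10]: 29

Max: 76 at [0:5]


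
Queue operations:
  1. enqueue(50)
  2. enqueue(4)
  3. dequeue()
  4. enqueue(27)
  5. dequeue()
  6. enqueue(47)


enqueue(50) -> [50]
enqueue(4) -> [50, 4]
dequeue()->50, [4]
enqueue(27) -> [4, 27]
dequeue()->4, [27]
enqueue(47) -> [27, 47]

Final queue: [27, 47]


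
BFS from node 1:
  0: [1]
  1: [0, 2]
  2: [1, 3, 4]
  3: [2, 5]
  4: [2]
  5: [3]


Visit 1, enqueue [0, 2]
Visit 0, enqueue []
Visit 2, enqueue [3, 4]
Visit 3, enqueue [5]
Visit 4, enqueue []
Visit 5, enqueue []

BFS order: [1, 0, 2, 3, 4, 5]


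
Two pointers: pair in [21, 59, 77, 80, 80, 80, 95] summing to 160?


lo=0(21)+hi=6(95)=116
lo=1(59)+hi=6(95)=154
lo=2(77)+hi=6(95)=172
lo=2(77)+hi=5(80)=157
lo=3(80)+hi=5(80)=160

Yes: 80+80=160


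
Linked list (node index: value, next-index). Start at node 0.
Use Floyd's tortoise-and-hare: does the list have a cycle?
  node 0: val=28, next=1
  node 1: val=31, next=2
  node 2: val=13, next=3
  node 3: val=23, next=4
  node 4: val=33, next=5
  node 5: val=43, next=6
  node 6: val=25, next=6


Floyd's tortoise (slow, +1) and hare (fast, +2):
  init: slow=0, fast=0
  step 1: slow=1, fast=2
  step 2: slow=2, fast=4
  step 3: slow=3, fast=6
  step 4: slow=4, fast=6
  step 5: slow=5, fast=6
  step 6: slow=6, fast=6
  slow == fast at node 6: cycle detected

Cycle: yes


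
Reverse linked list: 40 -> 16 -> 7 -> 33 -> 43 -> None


Step 1: curr=40, set curr.next=prev(None) | reversed so far: 40
Step 2: curr=16, set curr.next=prev(40) | reversed so far: 16 -> 40
Step 3: curr=7, set curr.next=prev(16) | reversed so far: 7 -> 16 -> 40
Step 4: curr=33, set curr.next=prev(7) | reversed so far: 33 -> 7 -> 16 -> 40
Step 5: curr=43, set curr.next=prev(33) | reversed so far: 43 -> 33 -> 7 -> 16 -> 40

43 -> 33 -> 7 -> 16 -> 40 -> None


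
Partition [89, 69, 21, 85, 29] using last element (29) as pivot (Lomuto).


Pivot: 29
  21 <= 29: swap -> [21, 69, 89, 85, 29]
Place pivot at 1: [21, 29, 89, 85, 69]

Partitioned: [21, 29, 89, 85, 69]


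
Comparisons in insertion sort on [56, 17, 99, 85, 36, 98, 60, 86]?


Algorithm: insertion sort
Input: [56, 17, 99, 85, 36, 98, 60, 86]
Sorted: [17, 36, 56, 60, 85, 86, 98, 99]

17


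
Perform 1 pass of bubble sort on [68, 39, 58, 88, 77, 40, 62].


Initial: [68, 39, 58, 88, 77, 40, 62]
Pass 1: [39, 58, 68, 77, 40, 62, 88] (5 swaps)

After 1 pass: [39, 58, 68, 77, 40, 62, 88]


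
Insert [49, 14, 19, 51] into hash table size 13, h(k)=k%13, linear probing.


Insert 49: h=10 -> slot 10
Insert 14: h=1 -> slot 1
Insert 19: h=6 -> slot 6
Insert 51: h=12 -> slot 12

Table: [None, 14, None, None, None, None, 19, None, None, None, 49, None, 51]


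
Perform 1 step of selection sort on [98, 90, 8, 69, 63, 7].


Initial: [98, 90, 8, 69, 63, 7]
Step 1: min=7 at 5
  Swap: [7, 90, 8, 69, 63, 98]

After 1 step: [7, 90, 8, 69, 63, 98]


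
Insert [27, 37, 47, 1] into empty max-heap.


Insert 27: [27]
Insert 37: [37, 27]
Insert 47: [47, 27, 37]
Insert 1: [47, 27, 37, 1]

Final heap: [47, 27, 37, 1]


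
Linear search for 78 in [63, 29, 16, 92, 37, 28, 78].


i=0: 63!=78
i=1: 29!=78
i=2: 16!=78
i=3: 92!=78
i=4: 37!=78
i=5: 28!=78
i=6: 78==78 found!

Found at 6, 7 comps


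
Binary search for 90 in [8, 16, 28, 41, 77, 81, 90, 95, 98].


Step 1: lo=0, hi=8, mid=4, val=77
Step 2: lo=5, hi=8, mid=6, val=90

Found at index 6


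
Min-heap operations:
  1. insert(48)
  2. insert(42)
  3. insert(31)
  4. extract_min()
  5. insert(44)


insert(48) -> [48]
insert(42) -> [42, 48]
insert(31) -> [31, 48, 42]
extract_min()->31, [42, 48]
insert(44) -> [42, 48, 44]

Final heap: [42, 48, 44]


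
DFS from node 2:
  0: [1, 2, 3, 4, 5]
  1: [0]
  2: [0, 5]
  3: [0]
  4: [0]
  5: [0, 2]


Visit 2, push [5, 0]
Visit 0, push [5, 4, 3, 1]
Visit 1, push []
Visit 3, push []
Visit 4, push []
Visit 5, push []

DFS order: [2, 0, 1, 3, 4, 5]


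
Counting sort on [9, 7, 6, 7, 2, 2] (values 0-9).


Input: [9, 7, 6, 7, 2, 2]
Counts: [0, 0, 2, 0, 0, 0, 1, 2, 0, 1]

Sorted: [2, 2, 6, 7, 7, 9]


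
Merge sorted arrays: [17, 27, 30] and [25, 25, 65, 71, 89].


Take 17 from A
Take 25 from B
Take 25 from B
Take 27 from A
Take 30 from A

Merged: [17, 25, 25, 27, 30, 65, 71, 89]


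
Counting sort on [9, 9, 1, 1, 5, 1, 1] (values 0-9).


Input: [9, 9, 1, 1, 5, 1, 1]
Counts: [0, 4, 0, 0, 0, 1, 0, 0, 0, 2]

Sorted: [1, 1, 1, 1, 5, 9, 9]


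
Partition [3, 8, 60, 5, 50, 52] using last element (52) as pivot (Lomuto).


Pivot: 52
  3 <= 52: advance i (no swap)
  8 <= 52: advance i (no swap)
  5 <= 52: swap -> [3, 8, 5, 60, 50, 52]
  50 <= 52: swap -> [3, 8, 5, 50, 60, 52]
Place pivot at 4: [3, 8, 5, 50, 52, 60]

Partitioned: [3, 8, 5, 50, 52, 60]


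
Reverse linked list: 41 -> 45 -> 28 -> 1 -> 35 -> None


Step 1: curr=41, set curr.next=prev(None) | reversed so far: 41
Step 2: curr=45, set curr.next=prev(41) | reversed so far: 45 -> 41
Step 3: curr=28, set curr.next=prev(45) | reversed so far: 28 -> 45 -> 41
Step 4: curr=1, set curr.next=prev(28) | reversed so far: 1 -> 28 -> 45 -> 41
Step 5: curr=35, set curr.next=prev(1) | reversed so far: 35 -> 1 -> 28 -> 45 -> 41

35 -> 1 -> 28 -> 45 -> 41 -> None


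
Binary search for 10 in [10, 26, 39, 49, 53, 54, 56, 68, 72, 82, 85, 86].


Step 1: lo=0, hi=11, mid=5, val=54
Step 2: lo=0, hi=4, mid=2, val=39
Step 3: lo=0, hi=1, mid=0, val=10

Found at index 0


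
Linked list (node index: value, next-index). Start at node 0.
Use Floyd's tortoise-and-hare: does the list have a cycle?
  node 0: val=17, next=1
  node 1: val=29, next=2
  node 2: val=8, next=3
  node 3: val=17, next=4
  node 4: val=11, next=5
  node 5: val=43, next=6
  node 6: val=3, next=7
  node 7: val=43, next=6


Floyd's tortoise (slow, +1) and hare (fast, +2):
  init: slow=0, fast=0
  step 1: slow=1, fast=2
  step 2: slow=2, fast=4
  step 3: slow=3, fast=6
  step 4: slow=4, fast=6
  step 5: slow=5, fast=6
  step 6: slow=6, fast=6
  slow == fast at node 6: cycle detected

Cycle: yes


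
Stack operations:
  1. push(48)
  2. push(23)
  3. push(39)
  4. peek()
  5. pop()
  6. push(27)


push(48) -> [48]
push(23) -> [48, 23]
push(39) -> [48, 23, 39]
peek()->39
pop()->39, [48, 23]
push(27) -> [48, 23, 27]

Final stack: [48, 23, 27]


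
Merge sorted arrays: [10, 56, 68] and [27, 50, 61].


Take 10 from A
Take 27 from B
Take 50 from B
Take 56 from A
Take 61 from B

Merged: [10, 27, 50, 56, 61, 68]


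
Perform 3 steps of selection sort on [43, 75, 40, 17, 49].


Initial: [43, 75, 40, 17, 49]
Step 1: min=17 at 3
  Swap: [17, 75, 40, 43, 49]
Step 2: min=40 at 2
  Swap: [17, 40, 75, 43, 49]
Step 3: min=43 at 3
  Swap: [17, 40, 43, 75, 49]

After 3 steps: [17, 40, 43, 75, 49]


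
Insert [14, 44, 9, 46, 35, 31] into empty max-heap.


Insert 14: [14]
Insert 44: [44, 14]
Insert 9: [44, 14, 9]
Insert 46: [46, 44, 9, 14]
Insert 35: [46, 44, 9, 14, 35]
Insert 31: [46, 44, 31, 14, 35, 9]

Final heap: [46, 44, 31, 14, 35, 9]


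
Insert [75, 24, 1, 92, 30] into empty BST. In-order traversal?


Insert 75: root
Insert 24: L from 75
Insert 1: L from 75 -> L from 24
Insert 92: R from 75
Insert 30: L from 75 -> R from 24

In-order: [1, 24, 30, 75, 92]


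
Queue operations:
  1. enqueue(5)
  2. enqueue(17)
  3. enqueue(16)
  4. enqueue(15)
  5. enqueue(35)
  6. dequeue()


enqueue(5) -> [5]
enqueue(17) -> [5, 17]
enqueue(16) -> [5, 17, 16]
enqueue(15) -> [5, 17, 16, 15]
enqueue(35) -> [5, 17, 16, 15, 35]
dequeue()->5, [17, 16, 15, 35]

Final queue: [17, 16, 15, 35]


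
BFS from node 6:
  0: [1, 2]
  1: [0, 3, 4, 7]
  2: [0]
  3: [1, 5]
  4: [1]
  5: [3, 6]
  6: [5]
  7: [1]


Visit 6, enqueue [5]
Visit 5, enqueue [3]
Visit 3, enqueue [1]
Visit 1, enqueue [0, 4, 7]
Visit 0, enqueue [2]
Visit 4, enqueue []
Visit 7, enqueue []
Visit 2, enqueue []

BFS order: [6, 5, 3, 1, 0, 4, 7, 2]


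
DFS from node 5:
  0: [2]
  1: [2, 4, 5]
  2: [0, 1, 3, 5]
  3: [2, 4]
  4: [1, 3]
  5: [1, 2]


Visit 5, push [2, 1]
Visit 1, push [4, 2]
Visit 2, push [3, 0]
Visit 0, push []
Visit 3, push [4]
Visit 4, push []

DFS order: [5, 1, 2, 0, 3, 4]


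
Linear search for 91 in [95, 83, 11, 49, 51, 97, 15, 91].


i=0: 95!=91
i=1: 83!=91
i=2: 11!=91
i=3: 49!=91
i=4: 51!=91
i=5: 97!=91
i=6: 15!=91
i=7: 91==91 found!

Found at 7, 8 comps


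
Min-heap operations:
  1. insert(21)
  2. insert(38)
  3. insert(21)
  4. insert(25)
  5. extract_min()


insert(21) -> [21]
insert(38) -> [21, 38]
insert(21) -> [21, 38, 21]
insert(25) -> [21, 25, 21, 38]
extract_min()->21, [21, 25, 38]

Final heap: [21, 25, 38]


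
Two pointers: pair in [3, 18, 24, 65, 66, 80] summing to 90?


lo=0(3)+hi=5(80)=83
lo=1(18)+hi=5(80)=98
lo=1(18)+hi=4(66)=84
lo=2(24)+hi=4(66)=90

Yes: 24+66=90


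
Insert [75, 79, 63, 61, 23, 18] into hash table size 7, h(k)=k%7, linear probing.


Insert 75: h=5 -> slot 5
Insert 79: h=2 -> slot 2
Insert 63: h=0 -> slot 0
Insert 61: h=5, 1 probes -> slot 6
Insert 23: h=2, 1 probes -> slot 3
Insert 18: h=4 -> slot 4

Table: [63, None, 79, 23, 18, 75, 61]


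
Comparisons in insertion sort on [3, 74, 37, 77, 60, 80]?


Algorithm: insertion sort
Input: [3, 74, 37, 77, 60, 80]
Sorted: [3, 37, 60, 74, 77, 80]

8


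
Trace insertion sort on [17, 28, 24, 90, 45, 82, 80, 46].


Initial: [17, 28, 24, 90, 45, 82, 80, 46]
Insert 28: [17, 28, 24, 90, 45, 82, 80, 46]
Insert 24: [17, 24, 28, 90, 45, 82, 80, 46]
Insert 90: [17, 24, 28, 90, 45, 82, 80, 46]
Insert 45: [17, 24, 28, 45, 90, 82, 80, 46]
Insert 82: [17, 24, 28, 45, 82, 90, 80, 46]
Insert 80: [17, 24, 28, 45, 80, 82, 90, 46]
Insert 46: [17, 24, 28, 45, 46, 80, 82, 90]

Sorted: [17, 24, 28, 45, 46, 80, 82, 90]


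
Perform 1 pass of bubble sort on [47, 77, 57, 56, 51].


Initial: [47, 77, 57, 56, 51]
Pass 1: [47, 57, 56, 51, 77] (3 swaps)

After 1 pass: [47, 57, 56, 51, 77]


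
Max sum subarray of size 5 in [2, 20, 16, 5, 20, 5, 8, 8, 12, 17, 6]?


[0:5]: 63
[1:6]: 66
[2:7]: 54
[3:8]: 46
[4:9]: 53
[5:10]: 50
[6:11]: 51

Max: 66 at [1:6]


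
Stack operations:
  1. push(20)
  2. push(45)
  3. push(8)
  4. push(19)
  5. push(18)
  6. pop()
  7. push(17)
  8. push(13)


push(20) -> [20]
push(45) -> [20, 45]
push(8) -> [20, 45, 8]
push(19) -> [20, 45, 8, 19]
push(18) -> [20, 45, 8, 19, 18]
pop()->18, [20, 45, 8, 19]
push(17) -> [20, 45, 8, 19, 17]
push(13) -> [20, 45, 8, 19, 17, 13]

Final stack: [20, 45, 8, 19, 17, 13]


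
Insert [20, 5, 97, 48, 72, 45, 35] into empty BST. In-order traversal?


Insert 20: root
Insert 5: L from 20
Insert 97: R from 20
Insert 48: R from 20 -> L from 97
Insert 72: R from 20 -> L from 97 -> R from 48
Insert 45: R from 20 -> L from 97 -> L from 48
Insert 35: R from 20 -> L from 97 -> L from 48 -> L from 45

In-order: [5, 20, 35, 45, 48, 72, 97]


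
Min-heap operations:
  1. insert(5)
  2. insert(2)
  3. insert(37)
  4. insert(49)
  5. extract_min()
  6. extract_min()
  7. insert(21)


insert(5) -> [5]
insert(2) -> [2, 5]
insert(37) -> [2, 5, 37]
insert(49) -> [2, 5, 37, 49]
extract_min()->2, [5, 49, 37]
extract_min()->5, [37, 49]
insert(21) -> [21, 49, 37]

Final heap: [21, 49, 37]


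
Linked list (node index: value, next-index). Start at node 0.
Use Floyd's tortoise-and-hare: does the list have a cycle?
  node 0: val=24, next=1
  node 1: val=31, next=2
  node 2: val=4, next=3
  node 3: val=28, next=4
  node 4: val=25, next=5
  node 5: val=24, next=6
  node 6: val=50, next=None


Floyd's tortoise (slow, +1) and hare (fast, +2):
  init: slow=0, fast=0
  step 1: slow=1, fast=2
  step 2: slow=2, fast=4
  step 3: slow=3, fast=6
  step 4: fast -> None, no cycle

Cycle: no


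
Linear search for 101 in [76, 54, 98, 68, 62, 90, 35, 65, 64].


i=0: 76!=101
i=1: 54!=101
i=2: 98!=101
i=3: 68!=101
i=4: 62!=101
i=5: 90!=101
i=6: 35!=101
i=7: 65!=101
i=8: 64!=101

Not found, 9 comps


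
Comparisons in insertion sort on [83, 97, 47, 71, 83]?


Algorithm: insertion sort
Input: [83, 97, 47, 71, 83]
Sorted: [47, 71, 83, 83, 97]

8


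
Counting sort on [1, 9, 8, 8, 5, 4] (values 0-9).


Input: [1, 9, 8, 8, 5, 4]
Counts: [0, 1, 0, 0, 1, 1, 0, 0, 2, 1]

Sorted: [1, 4, 5, 8, 8, 9]


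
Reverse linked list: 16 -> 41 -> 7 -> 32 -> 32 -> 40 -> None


Step 1: curr=16, set curr.next=prev(None) | reversed so far: 16
Step 2: curr=41, set curr.next=prev(16) | reversed so far: 41 -> 16
Step 3: curr=7, set curr.next=prev(41) | reversed so far: 7 -> 41 -> 16
Step 4: curr=32, set curr.next=prev(7) | reversed so far: 32 -> 7 -> 41 -> 16
Step 5: curr=32, set curr.next=prev(32) | reversed so far: 32 -> 32 -> 7 -> 41 -> 16
Step 6: curr=40, set curr.next=prev(32) | reversed so far: 40 -> 32 -> 32 -> 7 -> 41 -> 16

40 -> 32 -> 32 -> 7 -> 41 -> 16 -> None


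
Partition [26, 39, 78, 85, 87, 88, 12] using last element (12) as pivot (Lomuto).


Pivot: 12
Place pivot at 0: [12, 39, 78, 85, 87, 88, 26]

Partitioned: [12, 39, 78, 85, 87, 88, 26]


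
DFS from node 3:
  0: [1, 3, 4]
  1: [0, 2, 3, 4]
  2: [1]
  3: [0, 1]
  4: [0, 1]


Visit 3, push [1, 0]
Visit 0, push [4, 1]
Visit 1, push [4, 2]
Visit 2, push []
Visit 4, push []

DFS order: [3, 0, 1, 2, 4]


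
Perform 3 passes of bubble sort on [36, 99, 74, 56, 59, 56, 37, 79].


Initial: [36, 99, 74, 56, 59, 56, 37, 79]
Pass 1: [36, 74, 56, 59, 56, 37, 79, 99] (6 swaps)
Pass 2: [36, 56, 59, 56, 37, 74, 79, 99] (4 swaps)
Pass 3: [36, 56, 56, 37, 59, 74, 79, 99] (2 swaps)

After 3 passes: [36, 56, 56, 37, 59, 74, 79, 99]


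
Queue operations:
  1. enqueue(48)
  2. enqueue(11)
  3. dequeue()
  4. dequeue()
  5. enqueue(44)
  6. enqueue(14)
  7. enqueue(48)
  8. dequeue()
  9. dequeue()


enqueue(48) -> [48]
enqueue(11) -> [48, 11]
dequeue()->48, [11]
dequeue()->11, []
enqueue(44) -> [44]
enqueue(14) -> [44, 14]
enqueue(48) -> [44, 14, 48]
dequeue()->44, [14, 48]
dequeue()->14, [48]

Final queue: [48]


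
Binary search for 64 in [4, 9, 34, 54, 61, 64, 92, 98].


Step 1: lo=0, hi=7, mid=3, val=54
Step 2: lo=4, hi=7, mid=5, val=64

Found at index 5


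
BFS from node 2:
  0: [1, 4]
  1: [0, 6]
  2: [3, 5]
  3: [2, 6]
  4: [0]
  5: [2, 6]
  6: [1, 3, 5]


Visit 2, enqueue [3, 5]
Visit 3, enqueue [6]
Visit 5, enqueue []
Visit 6, enqueue [1]
Visit 1, enqueue [0]
Visit 0, enqueue [4]
Visit 4, enqueue []

BFS order: [2, 3, 5, 6, 1, 0, 4]


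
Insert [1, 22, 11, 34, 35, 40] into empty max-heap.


Insert 1: [1]
Insert 22: [22, 1]
Insert 11: [22, 1, 11]
Insert 34: [34, 22, 11, 1]
Insert 35: [35, 34, 11, 1, 22]
Insert 40: [40, 34, 35, 1, 22, 11]

Final heap: [40, 34, 35, 1, 22, 11]


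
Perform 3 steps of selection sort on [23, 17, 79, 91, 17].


Initial: [23, 17, 79, 91, 17]
Step 1: min=17 at 1
  Swap: [17, 23, 79, 91, 17]
Step 2: min=17 at 4
  Swap: [17, 17, 79, 91, 23]
Step 3: min=23 at 4
  Swap: [17, 17, 23, 91, 79]

After 3 steps: [17, 17, 23, 91, 79]


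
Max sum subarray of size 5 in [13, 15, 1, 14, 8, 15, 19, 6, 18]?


[0:5]: 51
[1:6]: 53
[2:7]: 57
[3:8]: 62
[4:9]: 66

Max: 66 at [4:9]


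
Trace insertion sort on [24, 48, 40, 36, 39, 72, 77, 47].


Initial: [24, 48, 40, 36, 39, 72, 77, 47]
Insert 48: [24, 48, 40, 36, 39, 72, 77, 47]
Insert 40: [24, 40, 48, 36, 39, 72, 77, 47]
Insert 36: [24, 36, 40, 48, 39, 72, 77, 47]
Insert 39: [24, 36, 39, 40, 48, 72, 77, 47]
Insert 72: [24, 36, 39, 40, 48, 72, 77, 47]
Insert 77: [24, 36, 39, 40, 48, 72, 77, 47]
Insert 47: [24, 36, 39, 40, 47, 48, 72, 77]

Sorted: [24, 36, 39, 40, 47, 48, 72, 77]


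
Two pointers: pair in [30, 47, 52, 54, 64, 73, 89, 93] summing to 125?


lo=0(30)+hi=7(93)=123
lo=1(47)+hi=7(93)=140
lo=1(47)+hi=6(89)=136
lo=1(47)+hi=5(73)=120
lo=2(52)+hi=5(73)=125

Yes: 52+73=125


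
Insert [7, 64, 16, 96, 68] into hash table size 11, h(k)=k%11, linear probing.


Insert 7: h=7 -> slot 7
Insert 64: h=9 -> slot 9
Insert 16: h=5 -> slot 5
Insert 96: h=8 -> slot 8
Insert 68: h=2 -> slot 2

Table: [None, None, 68, None, None, 16, None, 7, 96, 64, None]


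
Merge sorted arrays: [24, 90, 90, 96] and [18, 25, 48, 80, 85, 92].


Take 18 from B
Take 24 from A
Take 25 from B
Take 48 from B
Take 80 from B
Take 85 from B
Take 90 from A
Take 90 from A
Take 92 from B

Merged: [18, 24, 25, 48, 80, 85, 90, 90, 92, 96]


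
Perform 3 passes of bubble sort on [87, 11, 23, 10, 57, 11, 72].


Initial: [87, 11, 23, 10, 57, 11, 72]
Pass 1: [11, 23, 10, 57, 11, 72, 87] (6 swaps)
Pass 2: [11, 10, 23, 11, 57, 72, 87] (2 swaps)
Pass 3: [10, 11, 11, 23, 57, 72, 87] (2 swaps)

After 3 passes: [10, 11, 11, 23, 57, 72, 87]


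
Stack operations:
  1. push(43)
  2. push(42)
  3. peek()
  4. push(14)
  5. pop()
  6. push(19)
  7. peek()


push(43) -> [43]
push(42) -> [43, 42]
peek()->42
push(14) -> [43, 42, 14]
pop()->14, [43, 42]
push(19) -> [43, 42, 19]
peek()->19

Final stack: [43, 42, 19]


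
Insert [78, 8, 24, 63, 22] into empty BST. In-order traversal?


Insert 78: root
Insert 8: L from 78
Insert 24: L from 78 -> R from 8
Insert 63: L from 78 -> R from 8 -> R from 24
Insert 22: L from 78 -> R from 8 -> L from 24

In-order: [8, 22, 24, 63, 78]


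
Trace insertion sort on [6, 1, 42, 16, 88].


Initial: [6, 1, 42, 16, 88]
Insert 1: [1, 6, 42, 16, 88]
Insert 42: [1, 6, 42, 16, 88]
Insert 16: [1, 6, 16, 42, 88]
Insert 88: [1, 6, 16, 42, 88]

Sorted: [1, 6, 16, 42, 88]


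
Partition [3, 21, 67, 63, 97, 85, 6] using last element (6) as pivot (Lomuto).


Pivot: 6
  3 <= 6: advance i (no swap)
Place pivot at 1: [3, 6, 67, 63, 97, 85, 21]

Partitioned: [3, 6, 67, 63, 97, 85, 21]


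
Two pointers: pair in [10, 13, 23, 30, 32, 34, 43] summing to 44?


lo=0(10)+hi=6(43)=53
lo=0(10)+hi=5(34)=44

Yes: 10+34=44


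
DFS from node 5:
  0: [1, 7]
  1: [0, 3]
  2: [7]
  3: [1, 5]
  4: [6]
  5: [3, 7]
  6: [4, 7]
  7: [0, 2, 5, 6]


Visit 5, push [7, 3]
Visit 3, push [1]
Visit 1, push [0]
Visit 0, push [7]
Visit 7, push [6, 2]
Visit 2, push []
Visit 6, push [4]
Visit 4, push []

DFS order: [5, 3, 1, 0, 7, 2, 6, 4]


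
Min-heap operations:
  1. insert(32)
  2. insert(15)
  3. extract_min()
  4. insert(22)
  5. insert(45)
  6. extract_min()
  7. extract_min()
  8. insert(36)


insert(32) -> [32]
insert(15) -> [15, 32]
extract_min()->15, [32]
insert(22) -> [22, 32]
insert(45) -> [22, 32, 45]
extract_min()->22, [32, 45]
extract_min()->32, [45]
insert(36) -> [36, 45]

Final heap: [36, 45]


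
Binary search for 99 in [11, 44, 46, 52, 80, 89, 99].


Step 1: lo=0, hi=6, mid=3, val=52
Step 2: lo=4, hi=6, mid=5, val=89
Step 3: lo=6, hi=6, mid=6, val=99

Found at index 6


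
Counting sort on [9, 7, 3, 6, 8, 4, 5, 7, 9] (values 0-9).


Input: [9, 7, 3, 6, 8, 4, 5, 7, 9]
Counts: [0, 0, 0, 1, 1, 1, 1, 2, 1, 2]

Sorted: [3, 4, 5, 6, 7, 7, 8, 9, 9]


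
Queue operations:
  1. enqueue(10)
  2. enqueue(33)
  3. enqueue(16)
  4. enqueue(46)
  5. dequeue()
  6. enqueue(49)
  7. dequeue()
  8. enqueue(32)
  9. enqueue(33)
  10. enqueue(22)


enqueue(10) -> [10]
enqueue(33) -> [10, 33]
enqueue(16) -> [10, 33, 16]
enqueue(46) -> [10, 33, 16, 46]
dequeue()->10, [33, 16, 46]
enqueue(49) -> [33, 16, 46, 49]
dequeue()->33, [16, 46, 49]
enqueue(32) -> [16, 46, 49, 32]
enqueue(33) -> [16, 46, 49, 32, 33]
enqueue(22) -> [16, 46, 49, 32, 33, 22]

Final queue: [16, 46, 49, 32, 33, 22]


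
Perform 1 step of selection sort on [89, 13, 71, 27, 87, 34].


Initial: [89, 13, 71, 27, 87, 34]
Step 1: min=13 at 1
  Swap: [13, 89, 71, 27, 87, 34]

After 1 step: [13, 89, 71, 27, 87, 34]


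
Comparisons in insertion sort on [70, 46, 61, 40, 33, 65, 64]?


Algorithm: insertion sort
Input: [70, 46, 61, 40, 33, 65, 64]
Sorted: [33, 40, 46, 61, 64, 65, 70]

15


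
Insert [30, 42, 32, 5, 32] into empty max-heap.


Insert 30: [30]
Insert 42: [42, 30]
Insert 32: [42, 30, 32]
Insert 5: [42, 30, 32, 5]
Insert 32: [42, 32, 32, 5, 30]

Final heap: [42, 32, 32, 5, 30]


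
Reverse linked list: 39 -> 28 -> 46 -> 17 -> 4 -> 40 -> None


Step 1: curr=39, set curr.next=prev(None) | reversed so far: 39
Step 2: curr=28, set curr.next=prev(39) | reversed so far: 28 -> 39
Step 3: curr=46, set curr.next=prev(28) | reversed so far: 46 -> 28 -> 39
Step 4: curr=17, set curr.next=prev(46) | reversed so far: 17 -> 46 -> 28 -> 39
Step 5: curr=4, set curr.next=prev(17) | reversed so far: 4 -> 17 -> 46 -> 28 -> 39
Step 6: curr=40, set curr.next=prev(4) | reversed so far: 40 -> 4 -> 17 -> 46 -> 28 -> 39

40 -> 4 -> 17 -> 46 -> 28 -> 39 -> None


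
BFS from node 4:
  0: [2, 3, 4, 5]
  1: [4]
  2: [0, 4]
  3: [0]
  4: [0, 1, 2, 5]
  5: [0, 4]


Visit 4, enqueue [0, 1, 2, 5]
Visit 0, enqueue [3]
Visit 1, enqueue []
Visit 2, enqueue []
Visit 5, enqueue []
Visit 3, enqueue []

BFS order: [4, 0, 1, 2, 5, 3]


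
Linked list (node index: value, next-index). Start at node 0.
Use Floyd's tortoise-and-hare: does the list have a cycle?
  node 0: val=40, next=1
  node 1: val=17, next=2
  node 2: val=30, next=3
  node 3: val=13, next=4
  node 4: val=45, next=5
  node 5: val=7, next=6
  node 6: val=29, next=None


Floyd's tortoise (slow, +1) and hare (fast, +2):
  init: slow=0, fast=0
  step 1: slow=1, fast=2
  step 2: slow=2, fast=4
  step 3: slow=3, fast=6
  step 4: fast -> None, no cycle

Cycle: no


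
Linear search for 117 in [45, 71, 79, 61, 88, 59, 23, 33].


i=0: 45!=117
i=1: 71!=117
i=2: 79!=117
i=3: 61!=117
i=4: 88!=117
i=5: 59!=117
i=6: 23!=117
i=7: 33!=117

Not found, 8 comps


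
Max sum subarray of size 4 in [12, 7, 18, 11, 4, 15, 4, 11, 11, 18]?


[0:4]: 48
[1:5]: 40
[2:6]: 48
[3:7]: 34
[4:8]: 34
[5:9]: 41
[6:10]: 44

Max: 48 at [0:4]


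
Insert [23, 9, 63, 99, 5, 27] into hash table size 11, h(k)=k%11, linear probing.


Insert 23: h=1 -> slot 1
Insert 9: h=9 -> slot 9
Insert 63: h=8 -> slot 8
Insert 99: h=0 -> slot 0
Insert 5: h=5 -> slot 5
Insert 27: h=5, 1 probes -> slot 6

Table: [99, 23, None, None, None, 5, 27, None, 63, 9, None]


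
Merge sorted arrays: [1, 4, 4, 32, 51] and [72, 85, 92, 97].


Take 1 from A
Take 4 from A
Take 4 from A
Take 32 from A
Take 51 from A

Merged: [1, 4, 4, 32, 51, 72, 85, 92, 97]


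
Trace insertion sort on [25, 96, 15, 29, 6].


Initial: [25, 96, 15, 29, 6]
Insert 96: [25, 96, 15, 29, 6]
Insert 15: [15, 25, 96, 29, 6]
Insert 29: [15, 25, 29, 96, 6]
Insert 6: [6, 15, 25, 29, 96]

Sorted: [6, 15, 25, 29, 96]


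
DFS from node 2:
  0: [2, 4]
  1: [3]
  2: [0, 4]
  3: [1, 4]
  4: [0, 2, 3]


Visit 2, push [4, 0]
Visit 0, push [4]
Visit 4, push [3]
Visit 3, push [1]
Visit 1, push []

DFS order: [2, 0, 4, 3, 1]


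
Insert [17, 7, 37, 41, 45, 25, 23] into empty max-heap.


Insert 17: [17]
Insert 7: [17, 7]
Insert 37: [37, 7, 17]
Insert 41: [41, 37, 17, 7]
Insert 45: [45, 41, 17, 7, 37]
Insert 25: [45, 41, 25, 7, 37, 17]
Insert 23: [45, 41, 25, 7, 37, 17, 23]

Final heap: [45, 41, 25, 7, 37, 17, 23]


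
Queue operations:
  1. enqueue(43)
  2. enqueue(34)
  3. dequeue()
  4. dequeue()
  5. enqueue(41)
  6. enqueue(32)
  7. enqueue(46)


enqueue(43) -> [43]
enqueue(34) -> [43, 34]
dequeue()->43, [34]
dequeue()->34, []
enqueue(41) -> [41]
enqueue(32) -> [41, 32]
enqueue(46) -> [41, 32, 46]

Final queue: [41, 32, 46]


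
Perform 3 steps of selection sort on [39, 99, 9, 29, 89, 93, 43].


Initial: [39, 99, 9, 29, 89, 93, 43]
Step 1: min=9 at 2
  Swap: [9, 99, 39, 29, 89, 93, 43]
Step 2: min=29 at 3
  Swap: [9, 29, 39, 99, 89, 93, 43]
Step 3: min=39 at 2
  Swap: [9, 29, 39, 99, 89, 93, 43]

After 3 steps: [9, 29, 39, 99, 89, 93, 43]


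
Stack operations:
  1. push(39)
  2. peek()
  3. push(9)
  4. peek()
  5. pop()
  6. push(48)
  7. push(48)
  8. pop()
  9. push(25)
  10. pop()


push(39) -> [39]
peek()->39
push(9) -> [39, 9]
peek()->9
pop()->9, [39]
push(48) -> [39, 48]
push(48) -> [39, 48, 48]
pop()->48, [39, 48]
push(25) -> [39, 48, 25]
pop()->25, [39, 48]

Final stack: [39, 48]


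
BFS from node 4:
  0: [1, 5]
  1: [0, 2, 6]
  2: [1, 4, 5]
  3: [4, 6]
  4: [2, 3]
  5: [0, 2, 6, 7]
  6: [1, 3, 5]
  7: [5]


Visit 4, enqueue [2, 3]
Visit 2, enqueue [1, 5]
Visit 3, enqueue [6]
Visit 1, enqueue [0]
Visit 5, enqueue [7]
Visit 6, enqueue []
Visit 0, enqueue []
Visit 7, enqueue []

BFS order: [4, 2, 3, 1, 5, 6, 0, 7]


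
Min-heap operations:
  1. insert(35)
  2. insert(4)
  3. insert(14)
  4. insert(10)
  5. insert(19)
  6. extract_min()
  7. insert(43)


insert(35) -> [35]
insert(4) -> [4, 35]
insert(14) -> [4, 35, 14]
insert(10) -> [4, 10, 14, 35]
insert(19) -> [4, 10, 14, 35, 19]
extract_min()->4, [10, 19, 14, 35]
insert(43) -> [10, 19, 14, 35, 43]

Final heap: [10, 19, 14, 35, 43]


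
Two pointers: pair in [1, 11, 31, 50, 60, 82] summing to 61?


lo=0(1)+hi=5(82)=83
lo=0(1)+hi=4(60)=61

Yes: 1+60=61


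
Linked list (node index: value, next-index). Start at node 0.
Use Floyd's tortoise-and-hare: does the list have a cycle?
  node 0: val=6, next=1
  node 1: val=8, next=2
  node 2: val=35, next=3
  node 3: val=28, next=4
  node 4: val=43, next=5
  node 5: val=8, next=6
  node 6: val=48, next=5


Floyd's tortoise (slow, +1) and hare (fast, +2):
  init: slow=0, fast=0
  step 1: slow=1, fast=2
  step 2: slow=2, fast=4
  step 3: slow=3, fast=6
  step 4: slow=4, fast=6
  step 5: slow=5, fast=6
  step 6: slow=6, fast=6
  slow == fast at node 6: cycle detected

Cycle: yes


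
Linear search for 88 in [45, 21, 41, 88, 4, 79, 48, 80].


i=0: 45!=88
i=1: 21!=88
i=2: 41!=88
i=3: 88==88 found!

Found at 3, 4 comps


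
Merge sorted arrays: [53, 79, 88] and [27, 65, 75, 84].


Take 27 from B
Take 53 from A
Take 65 from B
Take 75 from B
Take 79 from A
Take 84 from B

Merged: [27, 53, 65, 75, 79, 84, 88]


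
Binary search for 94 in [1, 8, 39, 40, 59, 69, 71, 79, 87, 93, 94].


Step 1: lo=0, hi=10, mid=5, val=69
Step 2: lo=6, hi=10, mid=8, val=87
Step 3: lo=9, hi=10, mid=9, val=93
Step 4: lo=10, hi=10, mid=10, val=94

Found at index 10


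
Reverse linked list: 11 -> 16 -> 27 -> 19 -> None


Step 1: curr=11, set curr.next=prev(None) | reversed so far: 11
Step 2: curr=16, set curr.next=prev(11) | reversed so far: 16 -> 11
Step 3: curr=27, set curr.next=prev(16) | reversed so far: 27 -> 16 -> 11
Step 4: curr=19, set curr.next=prev(27) | reversed so far: 19 -> 27 -> 16 -> 11

19 -> 27 -> 16 -> 11 -> None


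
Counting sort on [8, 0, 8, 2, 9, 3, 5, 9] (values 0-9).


Input: [8, 0, 8, 2, 9, 3, 5, 9]
Counts: [1, 0, 1, 1, 0, 1, 0, 0, 2, 2]

Sorted: [0, 2, 3, 5, 8, 8, 9, 9]


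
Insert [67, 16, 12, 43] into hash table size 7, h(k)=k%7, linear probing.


Insert 67: h=4 -> slot 4
Insert 16: h=2 -> slot 2
Insert 12: h=5 -> slot 5
Insert 43: h=1 -> slot 1

Table: [None, 43, 16, None, 67, 12, None]


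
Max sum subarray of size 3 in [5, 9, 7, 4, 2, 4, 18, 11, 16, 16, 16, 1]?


[0:3]: 21
[1:4]: 20
[2:5]: 13
[3:6]: 10
[4:7]: 24
[5:8]: 33
[6:9]: 45
[7:10]: 43
[8:11]: 48
[9:12]: 33

Max: 48 at [8:11]


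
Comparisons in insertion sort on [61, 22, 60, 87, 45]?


Algorithm: insertion sort
Input: [61, 22, 60, 87, 45]
Sorted: [22, 45, 60, 61, 87]

8


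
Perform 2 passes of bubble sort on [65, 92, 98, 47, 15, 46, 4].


Initial: [65, 92, 98, 47, 15, 46, 4]
Pass 1: [65, 92, 47, 15, 46, 4, 98] (4 swaps)
Pass 2: [65, 47, 15, 46, 4, 92, 98] (4 swaps)

After 2 passes: [65, 47, 15, 46, 4, 92, 98]


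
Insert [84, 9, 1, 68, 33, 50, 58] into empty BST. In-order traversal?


Insert 84: root
Insert 9: L from 84
Insert 1: L from 84 -> L from 9
Insert 68: L from 84 -> R from 9
Insert 33: L from 84 -> R from 9 -> L from 68
Insert 50: L from 84 -> R from 9 -> L from 68 -> R from 33
Insert 58: L from 84 -> R from 9 -> L from 68 -> R from 33 -> R from 50

In-order: [1, 9, 33, 50, 58, 68, 84]


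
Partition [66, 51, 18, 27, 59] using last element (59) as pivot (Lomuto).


Pivot: 59
  51 <= 59: swap -> [51, 66, 18, 27, 59]
  18 <= 59: swap -> [51, 18, 66, 27, 59]
  27 <= 59: swap -> [51, 18, 27, 66, 59]
Place pivot at 3: [51, 18, 27, 59, 66]

Partitioned: [51, 18, 27, 59, 66]


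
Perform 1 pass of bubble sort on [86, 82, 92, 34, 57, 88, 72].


Initial: [86, 82, 92, 34, 57, 88, 72]
Pass 1: [82, 86, 34, 57, 88, 72, 92] (5 swaps)

After 1 pass: [82, 86, 34, 57, 88, 72, 92]


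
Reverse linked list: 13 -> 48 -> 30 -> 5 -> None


Step 1: curr=13, set curr.next=prev(None) | reversed so far: 13
Step 2: curr=48, set curr.next=prev(13) | reversed so far: 48 -> 13
Step 3: curr=30, set curr.next=prev(48) | reversed so far: 30 -> 48 -> 13
Step 4: curr=5, set curr.next=prev(30) | reversed so far: 5 -> 30 -> 48 -> 13

5 -> 30 -> 48 -> 13 -> None


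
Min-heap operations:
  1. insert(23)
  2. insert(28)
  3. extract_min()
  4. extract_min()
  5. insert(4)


insert(23) -> [23]
insert(28) -> [23, 28]
extract_min()->23, [28]
extract_min()->28, []
insert(4) -> [4]

Final heap: [4]


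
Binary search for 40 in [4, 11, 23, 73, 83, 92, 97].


Step 1: lo=0, hi=6, mid=3, val=73
Step 2: lo=0, hi=2, mid=1, val=11
Step 3: lo=2, hi=2, mid=2, val=23

Not found


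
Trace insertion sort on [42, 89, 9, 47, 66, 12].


Initial: [42, 89, 9, 47, 66, 12]
Insert 89: [42, 89, 9, 47, 66, 12]
Insert 9: [9, 42, 89, 47, 66, 12]
Insert 47: [9, 42, 47, 89, 66, 12]
Insert 66: [9, 42, 47, 66, 89, 12]
Insert 12: [9, 12, 42, 47, 66, 89]

Sorted: [9, 12, 42, 47, 66, 89]


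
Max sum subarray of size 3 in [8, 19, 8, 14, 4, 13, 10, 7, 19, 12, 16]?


[0:3]: 35
[1:4]: 41
[2:5]: 26
[3:6]: 31
[4:7]: 27
[5:8]: 30
[6:9]: 36
[7:10]: 38
[8:11]: 47

Max: 47 at [8:11]


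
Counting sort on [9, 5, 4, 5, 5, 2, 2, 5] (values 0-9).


Input: [9, 5, 4, 5, 5, 2, 2, 5]
Counts: [0, 0, 2, 0, 1, 4, 0, 0, 0, 1]

Sorted: [2, 2, 4, 5, 5, 5, 5, 9]


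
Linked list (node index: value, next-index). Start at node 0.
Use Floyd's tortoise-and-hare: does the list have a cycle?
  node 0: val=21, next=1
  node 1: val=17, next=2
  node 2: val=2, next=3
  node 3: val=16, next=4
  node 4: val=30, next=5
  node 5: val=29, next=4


Floyd's tortoise (slow, +1) and hare (fast, +2):
  init: slow=0, fast=0
  step 1: slow=1, fast=2
  step 2: slow=2, fast=4
  step 3: slow=3, fast=4
  step 4: slow=4, fast=4
  slow == fast at node 4: cycle detected

Cycle: yes


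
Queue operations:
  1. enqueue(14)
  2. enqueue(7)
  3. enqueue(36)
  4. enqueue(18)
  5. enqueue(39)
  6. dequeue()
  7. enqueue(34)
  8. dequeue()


enqueue(14) -> [14]
enqueue(7) -> [14, 7]
enqueue(36) -> [14, 7, 36]
enqueue(18) -> [14, 7, 36, 18]
enqueue(39) -> [14, 7, 36, 18, 39]
dequeue()->14, [7, 36, 18, 39]
enqueue(34) -> [7, 36, 18, 39, 34]
dequeue()->7, [36, 18, 39, 34]

Final queue: [36, 18, 39, 34]


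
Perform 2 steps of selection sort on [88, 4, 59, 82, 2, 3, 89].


Initial: [88, 4, 59, 82, 2, 3, 89]
Step 1: min=2 at 4
  Swap: [2, 4, 59, 82, 88, 3, 89]
Step 2: min=3 at 5
  Swap: [2, 3, 59, 82, 88, 4, 89]

After 2 steps: [2, 3, 59, 82, 88, 4, 89]


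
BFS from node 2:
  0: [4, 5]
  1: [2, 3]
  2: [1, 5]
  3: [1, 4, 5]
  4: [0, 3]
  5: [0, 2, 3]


Visit 2, enqueue [1, 5]
Visit 1, enqueue [3]
Visit 5, enqueue [0]
Visit 3, enqueue [4]
Visit 0, enqueue []
Visit 4, enqueue []

BFS order: [2, 1, 5, 3, 0, 4]


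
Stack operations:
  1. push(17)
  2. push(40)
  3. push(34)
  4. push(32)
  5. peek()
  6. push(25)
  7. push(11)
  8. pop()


push(17) -> [17]
push(40) -> [17, 40]
push(34) -> [17, 40, 34]
push(32) -> [17, 40, 34, 32]
peek()->32
push(25) -> [17, 40, 34, 32, 25]
push(11) -> [17, 40, 34, 32, 25, 11]
pop()->11, [17, 40, 34, 32, 25]

Final stack: [17, 40, 34, 32, 25]


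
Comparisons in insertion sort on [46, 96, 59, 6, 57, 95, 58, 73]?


Algorithm: insertion sort
Input: [46, 96, 59, 6, 57, 95, 58, 73]
Sorted: [6, 46, 57, 58, 59, 73, 95, 96]

18


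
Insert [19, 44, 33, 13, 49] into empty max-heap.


Insert 19: [19]
Insert 44: [44, 19]
Insert 33: [44, 19, 33]
Insert 13: [44, 19, 33, 13]
Insert 49: [49, 44, 33, 13, 19]

Final heap: [49, 44, 33, 13, 19]


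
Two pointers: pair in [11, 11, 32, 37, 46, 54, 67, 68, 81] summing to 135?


lo=0(11)+hi=8(81)=92
lo=1(11)+hi=8(81)=92
lo=2(32)+hi=8(81)=113
lo=3(37)+hi=8(81)=118
lo=4(46)+hi=8(81)=127
lo=5(54)+hi=8(81)=135

Yes: 54+81=135


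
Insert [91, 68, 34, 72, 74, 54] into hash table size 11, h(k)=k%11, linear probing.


Insert 91: h=3 -> slot 3
Insert 68: h=2 -> slot 2
Insert 34: h=1 -> slot 1
Insert 72: h=6 -> slot 6
Insert 74: h=8 -> slot 8
Insert 54: h=10 -> slot 10

Table: [None, 34, 68, 91, None, None, 72, None, 74, None, 54]


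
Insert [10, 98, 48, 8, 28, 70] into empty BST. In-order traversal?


Insert 10: root
Insert 98: R from 10
Insert 48: R from 10 -> L from 98
Insert 8: L from 10
Insert 28: R from 10 -> L from 98 -> L from 48
Insert 70: R from 10 -> L from 98 -> R from 48

In-order: [8, 10, 28, 48, 70, 98]


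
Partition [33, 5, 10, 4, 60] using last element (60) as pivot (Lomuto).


Pivot: 60
  33 <= 60: advance i (no swap)
  5 <= 60: advance i (no swap)
  10 <= 60: advance i (no swap)
  4 <= 60: advance i (no swap)
Place pivot at 4: [33, 5, 10, 4, 60]

Partitioned: [33, 5, 10, 4, 60]


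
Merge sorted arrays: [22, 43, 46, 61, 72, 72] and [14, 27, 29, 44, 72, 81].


Take 14 from B
Take 22 from A
Take 27 from B
Take 29 from B
Take 43 from A
Take 44 from B
Take 46 from A
Take 61 from A
Take 72 from A
Take 72 from A

Merged: [14, 22, 27, 29, 43, 44, 46, 61, 72, 72, 72, 81]


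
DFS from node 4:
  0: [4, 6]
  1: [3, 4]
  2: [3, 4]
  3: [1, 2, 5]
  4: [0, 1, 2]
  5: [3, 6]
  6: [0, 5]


Visit 4, push [2, 1, 0]
Visit 0, push [6]
Visit 6, push [5]
Visit 5, push [3]
Visit 3, push [2, 1]
Visit 1, push []
Visit 2, push []

DFS order: [4, 0, 6, 5, 3, 1, 2]


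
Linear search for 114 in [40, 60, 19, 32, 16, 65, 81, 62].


i=0: 40!=114
i=1: 60!=114
i=2: 19!=114
i=3: 32!=114
i=4: 16!=114
i=5: 65!=114
i=6: 81!=114
i=7: 62!=114

Not found, 8 comps


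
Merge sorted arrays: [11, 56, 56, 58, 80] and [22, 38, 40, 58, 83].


Take 11 from A
Take 22 from B
Take 38 from B
Take 40 from B
Take 56 from A
Take 56 from A
Take 58 from A
Take 58 from B
Take 80 from A

Merged: [11, 22, 38, 40, 56, 56, 58, 58, 80, 83]


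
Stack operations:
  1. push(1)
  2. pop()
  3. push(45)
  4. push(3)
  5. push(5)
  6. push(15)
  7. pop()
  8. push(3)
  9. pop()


push(1) -> [1]
pop()->1, []
push(45) -> [45]
push(3) -> [45, 3]
push(5) -> [45, 3, 5]
push(15) -> [45, 3, 5, 15]
pop()->15, [45, 3, 5]
push(3) -> [45, 3, 5, 3]
pop()->3, [45, 3, 5]

Final stack: [45, 3, 5]


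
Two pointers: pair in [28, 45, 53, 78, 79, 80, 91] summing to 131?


lo=0(28)+hi=6(91)=119
lo=1(45)+hi=6(91)=136
lo=1(45)+hi=5(80)=125
lo=2(53)+hi=5(80)=133
lo=2(53)+hi=4(79)=132
lo=2(53)+hi=3(78)=131

Yes: 53+78=131


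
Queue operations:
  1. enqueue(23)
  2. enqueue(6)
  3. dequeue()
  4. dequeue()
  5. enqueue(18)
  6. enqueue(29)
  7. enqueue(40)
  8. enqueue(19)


enqueue(23) -> [23]
enqueue(6) -> [23, 6]
dequeue()->23, [6]
dequeue()->6, []
enqueue(18) -> [18]
enqueue(29) -> [18, 29]
enqueue(40) -> [18, 29, 40]
enqueue(19) -> [18, 29, 40, 19]

Final queue: [18, 29, 40, 19]


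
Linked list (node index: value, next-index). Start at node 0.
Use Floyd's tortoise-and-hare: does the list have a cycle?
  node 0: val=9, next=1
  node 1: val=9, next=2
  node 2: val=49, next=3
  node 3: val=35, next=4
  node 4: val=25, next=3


Floyd's tortoise (slow, +1) and hare (fast, +2):
  init: slow=0, fast=0
  step 1: slow=1, fast=2
  step 2: slow=2, fast=4
  step 3: slow=3, fast=4
  step 4: slow=4, fast=4
  slow == fast at node 4: cycle detected

Cycle: yes


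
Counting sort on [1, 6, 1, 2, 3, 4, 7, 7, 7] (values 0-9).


Input: [1, 6, 1, 2, 3, 4, 7, 7, 7]
Counts: [0, 2, 1, 1, 1, 0, 1, 3, 0, 0]

Sorted: [1, 1, 2, 3, 4, 6, 7, 7, 7]


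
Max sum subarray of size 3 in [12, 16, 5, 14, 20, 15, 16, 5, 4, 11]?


[0:3]: 33
[1:4]: 35
[2:5]: 39
[3:6]: 49
[4:7]: 51
[5:8]: 36
[6:9]: 25
[7:10]: 20

Max: 51 at [4:7]


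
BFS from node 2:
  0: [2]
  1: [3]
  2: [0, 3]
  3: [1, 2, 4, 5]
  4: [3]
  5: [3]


Visit 2, enqueue [0, 3]
Visit 0, enqueue []
Visit 3, enqueue [1, 4, 5]
Visit 1, enqueue []
Visit 4, enqueue []
Visit 5, enqueue []

BFS order: [2, 0, 3, 1, 4, 5]


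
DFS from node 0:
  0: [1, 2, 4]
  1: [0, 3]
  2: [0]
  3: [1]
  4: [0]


Visit 0, push [4, 2, 1]
Visit 1, push [3]
Visit 3, push []
Visit 2, push []
Visit 4, push []

DFS order: [0, 1, 3, 2, 4]


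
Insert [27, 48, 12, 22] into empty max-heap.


Insert 27: [27]
Insert 48: [48, 27]
Insert 12: [48, 27, 12]
Insert 22: [48, 27, 12, 22]

Final heap: [48, 27, 12, 22]


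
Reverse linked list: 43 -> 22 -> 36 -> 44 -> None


Step 1: curr=43, set curr.next=prev(None) | reversed so far: 43
Step 2: curr=22, set curr.next=prev(43) | reversed so far: 22 -> 43
Step 3: curr=36, set curr.next=prev(22) | reversed so far: 36 -> 22 -> 43
Step 4: curr=44, set curr.next=prev(36) | reversed so far: 44 -> 36 -> 22 -> 43

44 -> 36 -> 22 -> 43 -> None


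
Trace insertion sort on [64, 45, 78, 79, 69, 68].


Initial: [64, 45, 78, 79, 69, 68]
Insert 45: [45, 64, 78, 79, 69, 68]
Insert 78: [45, 64, 78, 79, 69, 68]
Insert 79: [45, 64, 78, 79, 69, 68]
Insert 69: [45, 64, 69, 78, 79, 68]
Insert 68: [45, 64, 68, 69, 78, 79]

Sorted: [45, 64, 68, 69, 78, 79]


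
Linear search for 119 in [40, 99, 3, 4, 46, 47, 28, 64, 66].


i=0: 40!=119
i=1: 99!=119
i=2: 3!=119
i=3: 4!=119
i=4: 46!=119
i=5: 47!=119
i=6: 28!=119
i=7: 64!=119
i=8: 66!=119

Not found, 9 comps


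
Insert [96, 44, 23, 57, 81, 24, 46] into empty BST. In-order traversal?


Insert 96: root
Insert 44: L from 96
Insert 23: L from 96 -> L from 44
Insert 57: L from 96 -> R from 44
Insert 81: L from 96 -> R from 44 -> R from 57
Insert 24: L from 96 -> L from 44 -> R from 23
Insert 46: L from 96 -> R from 44 -> L from 57

In-order: [23, 24, 44, 46, 57, 81, 96]


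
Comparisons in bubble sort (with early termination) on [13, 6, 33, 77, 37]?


Algorithm: bubble sort (with early termination)
Input: [13, 6, 33, 77, 37]
Sorted: [6, 13, 33, 37, 77]

7


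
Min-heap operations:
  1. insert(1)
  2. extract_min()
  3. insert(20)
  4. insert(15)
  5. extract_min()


insert(1) -> [1]
extract_min()->1, []
insert(20) -> [20]
insert(15) -> [15, 20]
extract_min()->15, [20]

Final heap: [20]
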